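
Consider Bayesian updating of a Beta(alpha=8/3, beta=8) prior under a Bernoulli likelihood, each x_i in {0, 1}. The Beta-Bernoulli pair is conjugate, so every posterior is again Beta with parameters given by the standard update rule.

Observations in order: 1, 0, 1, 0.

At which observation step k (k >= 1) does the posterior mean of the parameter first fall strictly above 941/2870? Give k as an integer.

k = 3

obs 1: x=1 → posterior Beta(11/3, 8)
obs 2: x=0 → posterior Beta(11/3, 9)
obs 3: x=1 → posterior Beta(14/3, 9)
obs 4: x=0 → posterior Beta(14/3, 10)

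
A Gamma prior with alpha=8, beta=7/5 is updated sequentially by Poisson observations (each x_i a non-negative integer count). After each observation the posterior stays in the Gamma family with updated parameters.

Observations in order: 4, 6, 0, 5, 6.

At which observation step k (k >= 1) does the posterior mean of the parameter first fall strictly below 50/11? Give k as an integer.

obs 1: x=4 → posterior Gamma(12, 12/5)
obs 2: x=6 → posterior Gamma(18, 17/5)
obs 3: x=0 → posterior Gamma(18, 22/5)
obs 4: x=5 → posterior Gamma(23, 27/5)
obs 5: x=6 → posterior Gamma(29, 32/5)

k = 3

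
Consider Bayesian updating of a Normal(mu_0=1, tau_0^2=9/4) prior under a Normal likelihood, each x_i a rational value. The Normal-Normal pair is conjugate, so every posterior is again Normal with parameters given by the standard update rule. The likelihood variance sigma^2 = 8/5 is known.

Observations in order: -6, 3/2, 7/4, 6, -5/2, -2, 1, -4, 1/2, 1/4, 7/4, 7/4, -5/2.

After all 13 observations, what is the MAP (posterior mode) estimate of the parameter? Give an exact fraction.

obs 1: x=-6 → posterior Normal(-34/11, 72/77)
obs 2: x=3/2 → posterior Normal(-341/244, 36/61)
obs 3: x=7/4 → posterior Normal(-367/668, 72/167)
obs 4: x=6 → posterior Normal(713/848, 18/53)
obs 5: x=-5/2 → posterior Normal(263/1028, 72/257)
obs 6: x=-2 → posterior Normal(-97/1208, 36/151)
obs 7: x=1 → posterior Normal(83/1388, 72/347)
obs 8: x=-4 → posterior Normal(-13/32, 9/49)
obs 9: x=1/2 → posterior Normal(-547/1748, 72/437)
obs 10: x=1/4 → posterior Normal(-251/964, 36/241)
obs 11: x=7/4 → posterior Normal(-11/124, 72/527)
obs 12: x=7/4 → posterior Normal(8/143, 18/143)
obs 13: x=-5/2 → posterior Normal(-161/1234, 72/617)

-161/1234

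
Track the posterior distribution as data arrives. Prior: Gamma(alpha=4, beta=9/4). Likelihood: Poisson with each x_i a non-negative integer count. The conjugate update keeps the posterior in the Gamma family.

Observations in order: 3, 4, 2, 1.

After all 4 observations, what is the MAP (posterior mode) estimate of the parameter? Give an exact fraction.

52/25

obs 1: x=3 → posterior Gamma(7, 13/4)
obs 2: x=4 → posterior Gamma(11, 17/4)
obs 3: x=2 → posterior Gamma(13, 21/4)
obs 4: x=1 → posterior Gamma(14, 25/4)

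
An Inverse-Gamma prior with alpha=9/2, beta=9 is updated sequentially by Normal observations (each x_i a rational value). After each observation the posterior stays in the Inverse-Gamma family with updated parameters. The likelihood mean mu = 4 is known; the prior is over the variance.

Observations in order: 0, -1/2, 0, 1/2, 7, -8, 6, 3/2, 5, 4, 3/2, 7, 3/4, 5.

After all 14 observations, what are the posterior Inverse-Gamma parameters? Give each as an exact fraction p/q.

alpha=23/2, beta=4377/32

obs 1: x=0 → posterior Inverse-Gamma(5, 17)
obs 2: x=-1/2 → posterior Inverse-Gamma(11/2, 217/8)
obs 3: x=0 → posterior Inverse-Gamma(6, 281/8)
obs 4: x=1/2 → posterior Inverse-Gamma(13/2, 165/4)
obs 5: x=7 → posterior Inverse-Gamma(7, 183/4)
obs 6: x=-8 → posterior Inverse-Gamma(15/2, 471/4)
obs 7: x=6 → posterior Inverse-Gamma(8, 479/4)
obs 8: x=3/2 → posterior Inverse-Gamma(17/2, 983/8)
obs 9: x=5 → posterior Inverse-Gamma(9, 987/8)
obs 10: x=4 → posterior Inverse-Gamma(19/2, 987/8)
obs 11: x=3/2 → posterior Inverse-Gamma(10, 253/2)
obs 12: x=7 → posterior Inverse-Gamma(21/2, 131)
obs 13: x=3/4 → posterior Inverse-Gamma(11, 4361/32)
obs 14: x=5 → posterior Inverse-Gamma(23/2, 4377/32)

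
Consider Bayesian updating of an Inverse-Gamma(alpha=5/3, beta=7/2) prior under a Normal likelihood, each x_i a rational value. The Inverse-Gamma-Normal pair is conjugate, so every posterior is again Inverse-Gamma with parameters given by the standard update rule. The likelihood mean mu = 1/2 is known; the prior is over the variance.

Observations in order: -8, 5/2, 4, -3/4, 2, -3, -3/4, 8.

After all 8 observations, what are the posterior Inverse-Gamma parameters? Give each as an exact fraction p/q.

obs 1: x=-8 → posterior Inverse-Gamma(13/6, 317/8)
obs 2: x=5/2 → posterior Inverse-Gamma(8/3, 333/8)
obs 3: x=4 → posterior Inverse-Gamma(19/6, 191/4)
obs 4: x=-3/4 → posterior Inverse-Gamma(11/3, 1553/32)
obs 5: x=2 → posterior Inverse-Gamma(25/6, 1589/32)
obs 6: x=-3 → posterior Inverse-Gamma(14/3, 1785/32)
obs 7: x=-3/4 → posterior Inverse-Gamma(31/6, 905/16)
obs 8: x=8 → posterior Inverse-Gamma(17/3, 1355/16)

alpha=17/3, beta=1355/16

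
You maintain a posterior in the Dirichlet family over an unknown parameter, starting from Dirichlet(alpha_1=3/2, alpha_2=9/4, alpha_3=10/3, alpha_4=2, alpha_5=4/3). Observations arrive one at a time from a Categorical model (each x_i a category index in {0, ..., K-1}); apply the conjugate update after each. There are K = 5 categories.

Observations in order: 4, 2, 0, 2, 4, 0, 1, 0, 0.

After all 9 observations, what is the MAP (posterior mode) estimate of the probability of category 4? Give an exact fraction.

28/173

obs 1: x=4 → posterior Dirichlet(3/2, 9/4, 10/3, 2, 7/3)
obs 2: x=2 → posterior Dirichlet(3/2, 9/4, 13/3, 2, 7/3)
obs 3: x=0 → posterior Dirichlet(5/2, 9/4, 13/3, 2, 7/3)
obs 4: x=2 → posterior Dirichlet(5/2, 9/4, 16/3, 2, 7/3)
obs 5: x=4 → posterior Dirichlet(5/2, 9/4, 16/3, 2, 10/3)
obs 6: x=0 → posterior Dirichlet(7/2, 9/4, 16/3, 2, 10/3)
obs 7: x=1 → posterior Dirichlet(7/2, 13/4, 16/3, 2, 10/3)
obs 8: x=0 → posterior Dirichlet(9/2, 13/4, 16/3, 2, 10/3)
obs 9: x=0 → posterior Dirichlet(11/2, 13/4, 16/3, 2, 10/3)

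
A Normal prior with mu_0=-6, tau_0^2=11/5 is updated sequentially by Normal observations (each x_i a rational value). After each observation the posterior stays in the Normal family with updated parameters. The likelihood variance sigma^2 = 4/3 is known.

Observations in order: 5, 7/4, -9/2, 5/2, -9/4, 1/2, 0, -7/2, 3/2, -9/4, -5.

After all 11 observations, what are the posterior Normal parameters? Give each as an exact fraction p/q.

obs 1: x=5 → posterior Normal(45/53, 44/53)
obs 2: x=7/4 → posterior Normal(411/344, 22/43)
obs 3: x=-9/2 → posterior Normal(-183/476, 44/119)
obs 4: x=5/2 → posterior Normal(147/608, 11/38)
obs 5: x=-9/4 → posterior Normal(-15/74, 44/185)
obs 6: x=1/2 → posterior Normal(-21/218, 22/109)
obs 7: x=0 → posterior Normal(-21/251, 44/251)
obs 8: x=-7/2 → posterior Normal(-273/568, 11/71)
obs 9: x=3/2 → posterior Normal(-87/317, 44/317)
obs 10: x=-9/4 → posterior Normal(-129/280, 22/175)
obs 11: x=-5 → posterior Normal(-1305/1532, 44/383)

mu_0=-1305/1532, tau_0^2=44/383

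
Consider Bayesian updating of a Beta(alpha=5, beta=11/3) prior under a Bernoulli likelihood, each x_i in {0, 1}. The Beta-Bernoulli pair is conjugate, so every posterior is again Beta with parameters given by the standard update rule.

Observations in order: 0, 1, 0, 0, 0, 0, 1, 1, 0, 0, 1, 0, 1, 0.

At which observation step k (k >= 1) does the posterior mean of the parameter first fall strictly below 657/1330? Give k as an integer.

k = 4

obs 1: x=0 → posterior Beta(5, 14/3)
obs 2: x=1 → posterior Beta(6, 14/3)
obs 3: x=0 → posterior Beta(6, 17/3)
obs 4: x=0 → posterior Beta(6, 20/3)
obs 5: x=0 → posterior Beta(6, 23/3)
obs 6: x=0 → posterior Beta(6, 26/3)
obs 7: x=1 → posterior Beta(7, 26/3)
obs 8: x=1 → posterior Beta(8, 26/3)
obs 9: x=0 → posterior Beta(8, 29/3)
obs 10: x=0 → posterior Beta(8, 32/3)
obs 11: x=1 → posterior Beta(9, 32/3)
obs 12: x=0 → posterior Beta(9, 35/3)
obs 13: x=1 → posterior Beta(10, 35/3)
obs 14: x=0 → posterior Beta(10, 38/3)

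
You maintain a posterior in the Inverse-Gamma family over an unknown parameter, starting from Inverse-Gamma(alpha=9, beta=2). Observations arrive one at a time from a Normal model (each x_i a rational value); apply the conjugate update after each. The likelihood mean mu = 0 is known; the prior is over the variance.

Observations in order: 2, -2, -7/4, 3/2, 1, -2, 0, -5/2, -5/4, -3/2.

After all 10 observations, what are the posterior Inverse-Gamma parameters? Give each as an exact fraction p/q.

obs 1: x=2 → posterior Inverse-Gamma(19/2, 4)
obs 2: x=-2 → posterior Inverse-Gamma(10, 6)
obs 3: x=-7/4 → posterior Inverse-Gamma(21/2, 241/32)
obs 4: x=3/2 → posterior Inverse-Gamma(11, 277/32)
obs 5: x=1 → posterior Inverse-Gamma(23/2, 293/32)
obs 6: x=-2 → posterior Inverse-Gamma(12, 357/32)
obs 7: x=0 → posterior Inverse-Gamma(25/2, 357/32)
obs 8: x=-5/2 → posterior Inverse-Gamma(13, 457/32)
obs 9: x=-5/4 → posterior Inverse-Gamma(27/2, 241/16)
obs 10: x=-3/2 → posterior Inverse-Gamma(14, 259/16)

alpha=14, beta=259/16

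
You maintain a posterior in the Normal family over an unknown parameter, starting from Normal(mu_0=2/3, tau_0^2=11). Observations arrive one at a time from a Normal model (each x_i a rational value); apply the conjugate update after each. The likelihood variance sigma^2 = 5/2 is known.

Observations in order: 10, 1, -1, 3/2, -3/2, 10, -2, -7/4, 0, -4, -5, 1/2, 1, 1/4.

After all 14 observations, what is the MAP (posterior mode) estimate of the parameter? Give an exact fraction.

604/939

obs 1: x=10 → posterior Normal(670/81, 55/27)
obs 2: x=1 → posterior Normal(736/147, 55/49)
obs 3: x=-1 → posterior Normal(670/213, 55/71)
obs 4: x=3/2 → posterior Normal(769/279, 55/93)
obs 5: x=-3/2 → posterior Normal(134/69, 11/23)
obs 6: x=10 → posterior Normal(1330/411, 55/137)
obs 7: x=-2 → posterior Normal(1198/477, 55/159)
obs 8: x=-7/4 → posterior Normal(2165/1086, 55/181)
obs 9: x=0 → posterior Normal(2165/1218, 55/203)
obs 10: x=-4 → posterior Normal(1637/1350, 11/45)
obs 11: x=-5 → posterior Normal(977/1482, 55/247)
obs 12: x=1/2 → posterior Normal(1043/1614, 55/269)
obs 13: x=1 → posterior Normal(1175/1746, 55/291)
obs 14: x=1/4 → posterior Normal(604/939, 55/313)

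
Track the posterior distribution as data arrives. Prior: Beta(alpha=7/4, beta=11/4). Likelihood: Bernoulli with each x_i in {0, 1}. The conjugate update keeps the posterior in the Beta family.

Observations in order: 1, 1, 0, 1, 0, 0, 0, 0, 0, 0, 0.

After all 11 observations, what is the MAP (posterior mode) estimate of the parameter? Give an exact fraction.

5/18

obs 1: x=1 → posterior Beta(11/4, 11/4)
obs 2: x=1 → posterior Beta(15/4, 11/4)
obs 3: x=0 → posterior Beta(15/4, 15/4)
obs 4: x=1 → posterior Beta(19/4, 15/4)
obs 5: x=0 → posterior Beta(19/4, 19/4)
obs 6: x=0 → posterior Beta(19/4, 23/4)
obs 7: x=0 → posterior Beta(19/4, 27/4)
obs 8: x=0 → posterior Beta(19/4, 31/4)
obs 9: x=0 → posterior Beta(19/4, 35/4)
obs 10: x=0 → posterior Beta(19/4, 39/4)
obs 11: x=0 → posterior Beta(19/4, 43/4)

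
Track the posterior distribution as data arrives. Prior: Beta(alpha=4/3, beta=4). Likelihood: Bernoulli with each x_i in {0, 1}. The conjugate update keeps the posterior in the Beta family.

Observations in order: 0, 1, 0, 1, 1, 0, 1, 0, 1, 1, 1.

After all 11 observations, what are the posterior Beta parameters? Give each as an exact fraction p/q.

obs 1: x=0 → posterior Beta(4/3, 5)
obs 2: x=1 → posterior Beta(7/3, 5)
obs 3: x=0 → posterior Beta(7/3, 6)
obs 4: x=1 → posterior Beta(10/3, 6)
obs 5: x=1 → posterior Beta(13/3, 6)
obs 6: x=0 → posterior Beta(13/3, 7)
obs 7: x=1 → posterior Beta(16/3, 7)
obs 8: x=0 → posterior Beta(16/3, 8)
obs 9: x=1 → posterior Beta(19/3, 8)
obs 10: x=1 → posterior Beta(22/3, 8)
obs 11: x=1 → posterior Beta(25/3, 8)

alpha=25/3, beta=8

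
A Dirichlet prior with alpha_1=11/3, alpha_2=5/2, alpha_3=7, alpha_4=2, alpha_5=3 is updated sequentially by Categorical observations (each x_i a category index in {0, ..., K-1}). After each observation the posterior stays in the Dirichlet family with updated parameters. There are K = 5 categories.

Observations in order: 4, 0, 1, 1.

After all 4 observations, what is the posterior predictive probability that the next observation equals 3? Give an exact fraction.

obs 1: x=4 → posterior Dirichlet(11/3, 5/2, 7, 2, 4)
obs 2: x=0 → posterior Dirichlet(14/3, 5/2, 7, 2, 4)
obs 3: x=1 → posterior Dirichlet(14/3, 7/2, 7, 2, 4)
obs 4: x=1 → posterior Dirichlet(14/3, 9/2, 7, 2, 4)

12/133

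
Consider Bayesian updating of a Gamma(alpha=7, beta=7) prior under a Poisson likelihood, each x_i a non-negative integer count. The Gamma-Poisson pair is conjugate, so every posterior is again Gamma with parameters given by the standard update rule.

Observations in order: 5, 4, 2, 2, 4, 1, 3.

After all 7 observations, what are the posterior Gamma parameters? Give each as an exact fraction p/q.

alpha=28, beta=14

obs 1: x=5 → posterior Gamma(12, 8)
obs 2: x=4 → posterior Gamma(16, 9)
obs 3: x=2 → posterior Gamma(18, 10)
obs 4: x=2 → posterior Gamma(20, 11)
obs 5: x=4 → posterior Gamma(24, 12)
obs 6: x=1 → posterior Gamma(25, 13)
obs 7: x=3 → posterior Gamma(28, 14)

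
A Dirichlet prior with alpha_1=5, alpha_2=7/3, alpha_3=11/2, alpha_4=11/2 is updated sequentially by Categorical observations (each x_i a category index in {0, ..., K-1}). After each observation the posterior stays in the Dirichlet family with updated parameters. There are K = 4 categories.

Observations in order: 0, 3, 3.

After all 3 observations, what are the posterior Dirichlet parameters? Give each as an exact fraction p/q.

obs 1: x=0 → posterior Dirichlet(6, 7/3, 11/2, 11/2)
obs 2: x=3 → posterior Dirichlet(6, 7/3, 11/2, 13/2)
obs 3: x=3 → posterior Dirichlet(6, 7/3, 11/2, 15/2)

alpha_1=6, alpha_2=7/3, alpha_3=11/2, alpha_4=15/2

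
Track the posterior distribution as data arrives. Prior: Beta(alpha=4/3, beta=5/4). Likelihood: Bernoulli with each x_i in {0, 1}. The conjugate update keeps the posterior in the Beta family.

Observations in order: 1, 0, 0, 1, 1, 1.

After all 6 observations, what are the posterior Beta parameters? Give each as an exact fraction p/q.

alpha=16/3, beta=13/4

obs 1: x=1 → posterior Beta(7/3, 5/4)
obs 2: x=0 → posterior Beta(7/3, 9/4)
obs 3: x=0 → posterior Beta(7/3, 13/4)
obs 4: x=1 → posterior Beta(10/3, 13/4)
obs 5: x=1 → posterior Beta(13/3, 13/4)
obs 6: x=1 → posterior Beta(16/3, 13/4)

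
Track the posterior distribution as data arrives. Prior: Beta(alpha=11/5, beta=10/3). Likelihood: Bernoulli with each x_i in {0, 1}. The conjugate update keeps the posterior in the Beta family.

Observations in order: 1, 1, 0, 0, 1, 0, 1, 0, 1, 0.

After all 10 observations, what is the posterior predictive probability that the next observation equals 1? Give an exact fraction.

108/233

obs 1: x=1 → posterior Beta(16/5, 10/3)
obs 2: x=1 → posterior Beta(21/5, 10/3)
obs 3: x=0 → posterior Beta(21/5, 13/3)
obs 4: x=0 → posterior Beta(21/5, 16/3)
obs 5: x=1 → posterior Beta(26/5, 16/3)
obs 6: x=0 → posterior Beta(26/5, 19/3)
obs 7: x=1 → posterior Beta(31/5, 19/3)
obs 8: x=0 → posterior Beta(31/5, 22/3)
obs 9: x=1 → posterior Beta(36/5, 22/3)
obs 10: x=0 → posterior Beta(36/5, 25/3)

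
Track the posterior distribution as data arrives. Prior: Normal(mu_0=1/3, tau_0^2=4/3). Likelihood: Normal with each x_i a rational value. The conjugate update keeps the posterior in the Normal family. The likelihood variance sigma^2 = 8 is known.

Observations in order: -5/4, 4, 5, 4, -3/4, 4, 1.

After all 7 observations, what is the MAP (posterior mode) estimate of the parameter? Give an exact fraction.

obs 1: x=-5/4 → posterior Normal(3/28, 8/7)
obs 2: x=4 → posterior Normal(19/32, 1)
obs 3: x=5 → posterior Normal(13/12, 8/9)
obs 4: x=4 → posterior Normal(11/8, 4/5)
obs 5: x=-3/4 → posterior Normal(13/11, 8/11)
obs 6: x=4 → posterior Normal(17/12, 2/3)
obs 7: x=1 → posterior Normal(18/13, 8/13)

18/13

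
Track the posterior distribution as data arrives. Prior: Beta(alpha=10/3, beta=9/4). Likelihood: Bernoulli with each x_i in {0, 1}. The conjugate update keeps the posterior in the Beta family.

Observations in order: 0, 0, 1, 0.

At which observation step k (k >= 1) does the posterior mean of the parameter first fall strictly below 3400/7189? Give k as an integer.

obs 1: x=0 → posterior Beta(10/3, 13/4)
obs 2: x=0 → posterior Beta(10/3, 17/4)
obs 3: x=1 → posterior Beta(13/3, 17/4)
obs 4: x=0 → posterior Beta(13/3, 21/4)

k = 2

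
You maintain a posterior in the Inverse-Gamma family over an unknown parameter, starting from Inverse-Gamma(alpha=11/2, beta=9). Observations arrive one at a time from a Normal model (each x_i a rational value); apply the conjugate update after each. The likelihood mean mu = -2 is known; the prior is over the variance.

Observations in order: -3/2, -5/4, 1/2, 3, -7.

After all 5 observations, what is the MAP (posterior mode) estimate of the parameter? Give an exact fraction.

obs 1: x=-3/2 → posterior Inverse-Gamma(6, 73/8)
obs 2: x=-5/4 → posterior Inverse-Gamma(13/2, 301/32)
obs 3: x=1/2 → posterior Inverse-Gamma(7, 401/32)
obs 4: x=3 → posterior Inverse-Gamma(15/2, 801/32)
obs 5: x=-7 → posterior Inverse-Gamma(8, 1201/32)

1201/288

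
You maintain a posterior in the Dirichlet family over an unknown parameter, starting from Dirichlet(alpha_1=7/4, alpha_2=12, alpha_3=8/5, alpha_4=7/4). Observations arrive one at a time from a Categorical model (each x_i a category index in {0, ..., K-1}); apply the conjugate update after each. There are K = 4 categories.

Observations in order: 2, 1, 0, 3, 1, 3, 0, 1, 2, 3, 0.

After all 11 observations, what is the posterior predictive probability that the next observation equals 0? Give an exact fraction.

95/562

obs 1: x=2 → posterior Dirichlet(7/4, 12, 13/5, 7/4)
obs 2: x=1 → posterior Dirichlet(7/4, 13, 13/5, 7/4)
obs 3: x=0 → posterior Dirichlet(11/4, 13, 13/5, 7/4)
obs 4: x=3 → posterior Dirichlet(11/4, 13, 13/5, 11/4)
obs 5: x=1 → posterior Dirichlet(11/4, 14, 13/5, 11/4)
obs 6: x=3 → posterior Dirichlet(11/4, 14, 13/5, 15/4)
obs 7: x=0 → posterior Dirichlet(15/4, 14, 13/5, 15/4)
obs 8: x=1 → posterior Dirichlet(15/4, 15, 13/5, 15/4)
obs 9: x=2 → posterior Dirichlet(15/4, 15, 18/5, 15/4)
obs 10: x=3 → posterior Dirichlet(15/4, 15, 18/5, 19/4)
obs 11: x=0 → posterior Dirichlet(19/4, 15, 18/5, 19/4)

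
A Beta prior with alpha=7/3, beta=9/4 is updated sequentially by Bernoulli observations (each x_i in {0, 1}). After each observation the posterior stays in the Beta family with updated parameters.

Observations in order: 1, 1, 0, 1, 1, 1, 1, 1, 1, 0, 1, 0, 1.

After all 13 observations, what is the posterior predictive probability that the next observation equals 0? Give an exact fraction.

obs 1: x=1 → posterior Beta(10/3, 9/4)
obs 2: x=1 → posterior Beta(13/3, 9/4)
obs 3: x=0 → posterior Beta(13/3, 13/4)
obs 4: x=1 → posterior Beta(16/3, 13/4)
obs 5: x=1 → posterior Beta(19/3, 13/4)
obs 6: x=1 → posterior Beta(22/3, 13/4)
obs 7: x=1 → posterior Beta(25/3, 13/4)
obs 8: x=1 → posterior Beta(28/3, 13/4)
obs 9: x=1 → posterior Beta(31/3, 13/4)
obs 10: x=0 → posterior Beta(31/3, 17/4)
obs 11: x=1 → posterior Beta(34/3, 17/4)
obs 12: x=0 → posterior Beta(34/3, 21/4)
obs 13: x=1 → posterior Beta(37/3, 21/4)

63/211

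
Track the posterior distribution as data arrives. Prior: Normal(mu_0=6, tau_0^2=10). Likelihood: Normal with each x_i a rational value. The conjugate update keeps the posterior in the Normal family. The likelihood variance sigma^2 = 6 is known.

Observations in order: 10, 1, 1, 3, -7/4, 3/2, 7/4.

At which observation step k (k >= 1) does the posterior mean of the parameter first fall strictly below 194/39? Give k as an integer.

obs 1: x=10 → posterior Normal(17/2, 15/4)
obs 2: x=1 → posterior Normal(73/13, 30/13)
obs 3: x=1 → posterior Normal(13/3, 5/3)
obs 4: x=3 → posterior Normal(93/23, 30/23)
obs 5: x=-7/4 → posterior Normal(337/112, 15/14)
obs 6: x=3/2 → posterior Normal(367/132, 10/11)
obs 7: x=7/4 → posterior Normal(201/76, 15/19)

k = 3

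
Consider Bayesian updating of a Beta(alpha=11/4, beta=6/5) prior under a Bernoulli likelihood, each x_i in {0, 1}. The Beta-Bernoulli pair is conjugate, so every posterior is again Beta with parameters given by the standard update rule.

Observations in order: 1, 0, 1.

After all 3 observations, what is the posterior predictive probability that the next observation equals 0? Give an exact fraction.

obs 1: x=1 → posterior Beta(15/4, 6/5)
obs 2: x=0 → posterior Beta(15/4, 11/5)
obs 3: x=1 → posterior Beta(19/4, 11/5)

44/139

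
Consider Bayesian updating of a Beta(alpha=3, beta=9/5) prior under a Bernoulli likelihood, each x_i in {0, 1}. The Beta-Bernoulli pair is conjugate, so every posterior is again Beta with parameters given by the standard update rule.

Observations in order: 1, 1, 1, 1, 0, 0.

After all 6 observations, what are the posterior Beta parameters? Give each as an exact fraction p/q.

alpha=7, beta=19/5

obs 1: x=1 → posterior Beta(4, 9/5)
obs 2: x=1 → posterior Beta(5, 9/5)
obs 3: x=1 → posterior Beta(6, 9/5)
obs 4: x=1 → posterior Beta(7, 9/5)
obs 5: x=0 → posterior Beta(7, 14/5)
obs 6: x=0 → posterior Beta(7, 19/5)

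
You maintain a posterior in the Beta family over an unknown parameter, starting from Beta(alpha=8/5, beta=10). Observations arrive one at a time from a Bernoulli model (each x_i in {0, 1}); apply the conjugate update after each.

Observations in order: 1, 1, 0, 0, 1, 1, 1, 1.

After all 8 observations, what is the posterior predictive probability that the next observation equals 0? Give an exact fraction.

obs 1: x=1 → posterior Beta(13/5, 10)
obs 2: x=1 → posterior Beta(18/5, 10)
obs 3: x=0 → posterior Beta(18/5, 11)
obs 4: x=0 → posterior Beta(18/5, 12)
obs 5: x=1 → posterior Beta(23/5, 12)
obs 6: x=1 → posterior Beta(28/5, 12)
obs 7: x=1 → posterior Beta(33/5, 12)
obs 8: x=1 → posterior Beta(38/5, 12)

30/49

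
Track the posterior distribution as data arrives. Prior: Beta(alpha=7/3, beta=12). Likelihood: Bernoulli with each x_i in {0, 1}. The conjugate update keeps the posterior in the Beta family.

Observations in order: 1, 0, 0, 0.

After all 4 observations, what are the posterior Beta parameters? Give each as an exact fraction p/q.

alpha=10/3, beta=15

obs 1: x=1 → posterior Beta(10/3, 12)
obs 2: x=0 → posterior Beta(10/3, 13)
obs 3: x=0 → posterior Beta(10/3, 14)
obs 4: x=0 → posterior Beta(10/3, 15)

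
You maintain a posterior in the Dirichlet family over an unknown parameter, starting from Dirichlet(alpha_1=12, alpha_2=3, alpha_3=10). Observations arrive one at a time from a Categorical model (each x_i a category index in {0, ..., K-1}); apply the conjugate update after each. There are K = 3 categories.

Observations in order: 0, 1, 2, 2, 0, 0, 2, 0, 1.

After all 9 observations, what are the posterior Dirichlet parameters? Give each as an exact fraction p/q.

alpha_1=16, alpha_2=5, alpha_3=13

obs 1: x=0 → posterior Dirichlet(13, 3, 10)
obs 2: x=1 → posterior Dirichlet(13, 4, 10)
obs 3: x=2 → posterior Dirichlet(13, 4, 11)
obs 4: x=2 → posterior Dirichlet(13, 4, 12)
obs 5: x=0 → posterior Dirichlet(14, 4, 12)
obs 6: x=0 → posterior Dirichlet(15, 4, 12)
obs 7: x=2 → posterior Dirichlet(15, 4, 13)
obs 8: x=0 → posterior Dirichlet(16, 4, 13)
obs 9: x=1 → posterior Dirichlet(16, 5, 13)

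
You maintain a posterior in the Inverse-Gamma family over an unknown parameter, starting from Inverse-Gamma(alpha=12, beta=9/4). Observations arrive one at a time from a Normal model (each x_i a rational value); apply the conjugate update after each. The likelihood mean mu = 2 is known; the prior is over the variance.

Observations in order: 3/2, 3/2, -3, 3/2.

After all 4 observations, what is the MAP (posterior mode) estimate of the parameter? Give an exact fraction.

121/120

obs 1: x=3/2 → posterior Inverse-Gamma(25/2, 19/8)
obs 2: x=3/2 → posterior Inverse-Gamma(13, 5/2)
obs 3: x=-3 → posterior Inverse-Gamma(27/2, 15)
obs 4: x=3/2 → posterior Inverse-Gamma(14, 121/8)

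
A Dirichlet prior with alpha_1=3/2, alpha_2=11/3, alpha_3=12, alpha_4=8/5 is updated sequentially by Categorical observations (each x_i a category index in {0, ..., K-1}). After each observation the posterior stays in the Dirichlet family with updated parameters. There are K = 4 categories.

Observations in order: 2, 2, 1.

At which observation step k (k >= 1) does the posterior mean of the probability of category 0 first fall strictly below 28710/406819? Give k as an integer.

obs 1: x=2 → posterior Dirichlet(3/2, 11/3, 13, 8/5)
obs 2: x=2 → posterior Dirichlet(3/2, 11/3, 14, 8/5)
obs 3: x=1 → posterior Dirichlet(3/2, 14/3, 14, 8/5)

k = 3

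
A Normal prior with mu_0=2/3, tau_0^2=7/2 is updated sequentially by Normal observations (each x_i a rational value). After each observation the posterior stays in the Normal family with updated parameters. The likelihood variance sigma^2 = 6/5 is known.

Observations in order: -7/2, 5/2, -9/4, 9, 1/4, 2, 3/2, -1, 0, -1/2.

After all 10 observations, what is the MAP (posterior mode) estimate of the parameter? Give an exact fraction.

obs 1: x=-7/2 → posterior Normal(-229/94, 42/47)
obs 2: x=5/2 → posterior Normal(-27/82, 21/41)
obs 3: x=-9/4 → posterior Normal(-47/52, 14/39)
obs 4: x=9 → posterior Normal(837/608, 21/76)
obs 5: x=1/4 → posterior Normal(218/187, 42/187)
obs 6: x=2 → posterior Normal(48/37, 7/37)
obs 7: x=3/2 → posterior Normal(681/514, 42/257)
obs 8: x=-1 → posterior Normal(611/584, 21/146)
obs 9: x=0 → posterior Normal(611/654, 14/109)
obs 10: x=-1/2 → posterior Normal(144/181, 21/181)

144/181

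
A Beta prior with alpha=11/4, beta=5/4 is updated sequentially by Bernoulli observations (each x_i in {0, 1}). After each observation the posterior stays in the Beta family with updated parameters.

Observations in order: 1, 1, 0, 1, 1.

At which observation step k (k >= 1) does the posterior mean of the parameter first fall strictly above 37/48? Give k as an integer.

k = 2

obs 1: x=1 → posterior Beta(15/4, 5/4)
obs 2: x=1 → posterior Beta(19/4, 5/4)
obs 3: x=0 → posterior Beta(19/4, 9/4)
obs 4: x=1 → posterior Beta(23/4, 9/4)
obs 5: x=1 → posterior Beta(27/4, 9/4)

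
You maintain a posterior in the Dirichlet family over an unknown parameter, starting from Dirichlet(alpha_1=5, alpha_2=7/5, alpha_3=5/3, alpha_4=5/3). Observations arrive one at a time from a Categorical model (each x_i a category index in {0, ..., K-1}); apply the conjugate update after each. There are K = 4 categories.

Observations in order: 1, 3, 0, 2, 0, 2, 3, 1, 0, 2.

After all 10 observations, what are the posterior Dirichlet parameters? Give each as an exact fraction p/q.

obs 1: x=1 → posterior Dirichlet(5, 12/5, 5/3, 5/3)
obs 2: x=3 → posterior Dirichlet(5, 12/5, 5/3, 8/3)
obs 3: x=0 → posterior Dirichlet(6, 12/5, 5/3, 8/3)
obs 4: x=2 → posterior Dirichlet(6, 12/5, 8/3, 8/3)
obs 5: x=0 → posterior Dirichlet(7, 12/5, 8/3, 8/3)
obs 6: x=2 → posterior Dirichlet(7, 12/5, 11/3, 8/3)
obs 7: x=3 → posterior Dirichlet(7, 12/5, 11/3, 11/3)
obs 8: x=1 → posterior Dirichlet(7, 17/5, 11/3, 11/3)
obs 9: x=0 → posterior Dirichlet(8, 17/5, 11/3, 11/3)
obs 10: x=2 → posterior Dirichlet(8, 17/5, 14/3, 11/3)

alpha_1=8, alpha_2=17/5, alpha_3=14/3, alpha_4=11/3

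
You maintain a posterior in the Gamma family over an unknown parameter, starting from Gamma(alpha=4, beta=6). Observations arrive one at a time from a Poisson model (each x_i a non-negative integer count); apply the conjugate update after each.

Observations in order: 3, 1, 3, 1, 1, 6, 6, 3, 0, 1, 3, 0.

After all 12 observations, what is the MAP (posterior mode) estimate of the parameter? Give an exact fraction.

obs 1: x=3 → posterior Gamma(7, 7)
obs 2: x=1 → posterior Gamma(8, 8)
obs 3: x=3 → posterior Gamma(11, 9)
obs 4: x=1 → posterior Gamma(12, 10)
obs 5: x=1 → posterior Gamma(13, 11)
obs 6: x=6 → posterior Gamma(19, 12)
obs 7: x=6 → posterior Gamma(25, 13)
obs 8: x=3 → posterior Gamma(28, 14)
obs 9: x=0 → posterior Gamma(28, 15)
obs 10: x=1 → posterior Gamma(29, 16)
obs 11: x=3 → posterior Gamma(32, 17)
obs 12: x=0 → posterior Gamma(32, 18)

31/18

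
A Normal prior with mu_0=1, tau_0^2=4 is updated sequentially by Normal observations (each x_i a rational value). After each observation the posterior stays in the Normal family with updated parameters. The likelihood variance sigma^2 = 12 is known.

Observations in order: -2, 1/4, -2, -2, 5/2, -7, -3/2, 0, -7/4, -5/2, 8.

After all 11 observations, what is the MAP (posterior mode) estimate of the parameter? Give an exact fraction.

obs 1: x=-2 → posterior Normal(1/4, 3)
obs 2: x=1/4 → posterior Normal(1/4, 12/5)
obs 3: x=-2 → posterior Normal(-1/8, 2)
obs 4: x=-2 → posterior Normal(-11/28, 12/7)
obs 5: x=5/2 → posterior Normal(-1/32, 3/2)
obs 6: x=-7 → posterior Normal(-29/36, 4/3)
obs 7: x=-3/2 → posterior Normal(-7/8, 6/5)
obs 8: x=0 → posterior Normal(-35/44, 12/11)
obs 9: x=-7/4 → posterior Normal(-7/8, 1)
obs 10: x=-5/2 → posterior Normal(-1, 12/13)
obs 11: x=8 → posterior Normal(-5/14, 6/7)

-5/14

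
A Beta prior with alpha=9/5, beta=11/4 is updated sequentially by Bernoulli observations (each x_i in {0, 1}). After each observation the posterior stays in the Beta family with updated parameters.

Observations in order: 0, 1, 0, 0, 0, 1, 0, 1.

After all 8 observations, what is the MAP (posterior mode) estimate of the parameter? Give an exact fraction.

76/211

obs 1: x=0 → posterior Beta(9/5, 15/4)
obs 2: x=1 → posterior Beta(14/5, 15/4)
obs 3: x=0 → posterior Beta(14/5, 19/4)
obs 4: x=0 → posterior Beta(14/5, 23/4)
obs 5: x=0 → posterior Beta(14/5, 27/4)
obs 6: x=1 → posterior Beta(19/5, 27/4)
obs 7: x=0 → posterior Beta(19/5, 31/4)
obs 8: x=1 → posterior Beta(24/5, 31/4)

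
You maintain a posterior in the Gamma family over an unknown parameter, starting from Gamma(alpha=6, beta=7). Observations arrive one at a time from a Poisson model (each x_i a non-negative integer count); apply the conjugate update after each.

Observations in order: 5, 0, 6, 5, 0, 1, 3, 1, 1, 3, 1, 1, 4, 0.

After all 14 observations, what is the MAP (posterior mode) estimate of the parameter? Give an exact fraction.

obs 1: x=5 → posterior Gamma(11, 8)
obs 2: x=0 → posterior Gamma(11, 9)
obs 3: x=6 → posterior Gamma(17, 10)
obs 4: x=5 → posterior Gamma(22, 11)
obs 5: x=0 → posterior Gamma(22, 12)
obs 6: x=1 → posterior Gamma(23, 13)
obs 7: x=3 → posterior Gamma(26, 14)
obs 8: x=1 → posterior Gamma(27, 15)
obs 9: x=1 → posterior Gamma(28, 16)
obs 10: x=3 → posterior Gamma(31, 17)
obs 11: x=1 → posterior Gamma(32, 18)
obs 12: x=1 → posterior Gamma(33, 19)
obs 13: x=4 → posterior Gamma(37, 20)
obs 14: x=0 → posterior Gamma(37, 21)

12/7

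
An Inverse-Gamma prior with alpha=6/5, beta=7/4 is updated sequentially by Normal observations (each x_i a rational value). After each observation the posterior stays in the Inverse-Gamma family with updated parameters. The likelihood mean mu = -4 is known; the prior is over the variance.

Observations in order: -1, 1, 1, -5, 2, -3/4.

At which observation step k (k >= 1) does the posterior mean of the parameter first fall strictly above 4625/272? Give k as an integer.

k = 3

obs 1: x=-1 → posterior Inverse-Gamma(17/10, 25/4)
obs 2: x=1 → posterior Inverse-Gamma(11/5, 75/4)
obs 3: x=1 → posterior Inverse-Gamma(27/10, 125/4)
obs 4: x=-5 → posterior Inverse-Gamma(16/5, 127/4)
obs 5: x=2 → posterior Inverse-Gamma(37/10, 199/4)
obs 6: x=-3/4 → posterior Inverse-Gamma(21/5, 1761/32)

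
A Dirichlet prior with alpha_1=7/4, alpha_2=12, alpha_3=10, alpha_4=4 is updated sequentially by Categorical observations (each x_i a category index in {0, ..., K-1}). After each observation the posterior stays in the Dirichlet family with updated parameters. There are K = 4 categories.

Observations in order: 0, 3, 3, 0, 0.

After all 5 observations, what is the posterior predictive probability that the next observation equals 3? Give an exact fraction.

obs 1: x=0 → posterior Dirichlet(11/4, 12, 10, 4)
obs 2: x=3 → posterior Dirichlet(11/4, 12, 10, 5)
obs 3: x=3 → posterior Dirichlet(11/4, 12, 10, 6)
obs 4: x=0 → posterior Dirichlet(15/4, 12, 10, 6)
obs 5: x=0 → posterior Dirichlet(19/4, 12, 10, 6)

24/131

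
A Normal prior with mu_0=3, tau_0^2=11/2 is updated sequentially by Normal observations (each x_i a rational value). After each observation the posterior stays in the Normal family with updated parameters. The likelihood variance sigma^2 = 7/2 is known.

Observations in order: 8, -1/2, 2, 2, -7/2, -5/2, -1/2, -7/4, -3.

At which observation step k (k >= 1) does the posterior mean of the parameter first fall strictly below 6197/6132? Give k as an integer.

k = 7

obs 1: x=8 → posterior Normal(109/18, 77/36)
obs 2: x=-1/2 → posterior Normal(207/58, 77/58)
obs 3: x=2 → posterior Normal(251/80, 77/80)
obs 4: x=2 → posterior Normal(295/102, 77/102)
obs 5: x=-7/2 → posterior Normal(109/62, 77/124)
obs 6: x=-5/2 → posterior Normal(163/146, 77/146)
obs 7: x=-1/2 → posterior Normal(19/21, 11/24)
obs 8: x=-7/4 → posterior Normal(227/380, 77/190)
obs 9: x=-3 → posterior Normal(95/424, 77/212)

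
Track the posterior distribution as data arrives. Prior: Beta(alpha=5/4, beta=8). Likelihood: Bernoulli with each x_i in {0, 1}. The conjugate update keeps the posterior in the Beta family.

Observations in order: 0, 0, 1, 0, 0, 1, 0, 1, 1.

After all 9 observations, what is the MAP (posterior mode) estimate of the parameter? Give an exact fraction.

obs 1: x=0 → posterior Beta(5/4, 9)
obs 2: x=0 → posterior Beta(5/4, 10)
obs 3: x=1 → posterior Beta(9/4, 10)
obs 4: x=0 → posterior Beta(9/4, 11)
obs 5: x=0 → posterior Beta(9/4, 12)
obs 6: x=1 → posterior Beta(13/4, 12)
obs 7: x=0 → posterior Beta(13/4, 13)
obs 8: x=1 → posterior Beta(17/4, 13)
obs 9: x=1 → posterior Beta(21/4, 13)

17/65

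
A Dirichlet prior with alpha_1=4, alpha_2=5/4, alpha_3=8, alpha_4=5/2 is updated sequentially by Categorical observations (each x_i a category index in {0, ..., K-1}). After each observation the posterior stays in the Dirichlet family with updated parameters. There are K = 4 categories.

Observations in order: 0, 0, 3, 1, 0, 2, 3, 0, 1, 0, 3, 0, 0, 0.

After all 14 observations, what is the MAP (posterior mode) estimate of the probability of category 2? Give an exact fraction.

obs 1: x=0 → posterior Dirichlet(5, 5/4, 8, 5/2)
obs 2: x=0 → posterior Dirichlet(6, 5/4, 8, 5/2)
obs 3: x=3 → posterior Dirichlet(6, 5/4, 8, 7/2)
obs 4: x=1 → posterior Dirichlet(6, 9/4, 8, 7/2)
obs 5: x=0 → posterior Dirichlet(7, 9/4, 8, 7/2)
obs 6: x=2 → posterior Dirichlet(7, 9/4, 9, 7/2)
obs 7: x=3 → posterior Dirichlet(7, 9/4, 9, 9/2)
obs 8: x=0 → posterior Dirichlet(8, 9/4, 9, 9/2)
obs 9: x=1 → posterior Dirichlet(8, 13/4, 9, 9/2)
obs 10: x=0 → posterior Dirichlet(9, 13/4, 9, 9/2)
obs 11: x=3 → posterior Dirichlet(9, 13/4, 9, 11/2)
obs 12: x=0 → posterior Dirichlet(10, 13/4, 9, 11/2)
obs 13: x=0 → posterior Dirichlet(11, 13/4, 9, 11/2)
obs 14: x=0 → posterior Dirichlet(12, 13/4, 9, 11/2)

32/103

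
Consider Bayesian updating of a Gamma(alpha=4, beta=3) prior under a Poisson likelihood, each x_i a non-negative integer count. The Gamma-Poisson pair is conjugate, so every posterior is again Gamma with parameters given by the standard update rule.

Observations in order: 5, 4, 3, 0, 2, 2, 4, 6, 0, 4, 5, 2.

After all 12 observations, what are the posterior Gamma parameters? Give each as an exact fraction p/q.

alpha=41, beta=15

obs 1: x=5 → posterior Gamma(9, 4)
obs 2: x=4 → posterior Gamma(13, 5)
obs 3: x=3 → posterior Gamma(16, 6)
obs 4: x=0 → posterior Gamma(16, 7)
obs 5: x=2 → posterior Gamma(18, 8)
obs 6: x=2 → posterior Gamma(20, 9)
obs 7: x=4 → posterior Gamma(24, 10)
obs 8: x=6 → posterior Gamma(30, 11)
obs 9: x=0 → posterior Gamma(30, 12)
obs 10: x=4 → posterior Gamma(34, 13)
obs 11: x=5 → posterior Gamma(39, 14)
obs 12: x=2 → posterior Gamma(41, 15)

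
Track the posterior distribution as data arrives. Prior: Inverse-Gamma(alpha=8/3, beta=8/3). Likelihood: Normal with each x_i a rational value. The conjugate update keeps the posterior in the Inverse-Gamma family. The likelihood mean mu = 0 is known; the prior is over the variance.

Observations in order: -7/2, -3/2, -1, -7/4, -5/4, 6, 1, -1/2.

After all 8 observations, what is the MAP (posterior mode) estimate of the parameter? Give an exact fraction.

1505/368

obs 1: x=-7/2 → posterior Inverse-Gamma(19/6, 211/24)
obs 2: x=-3/2 → posterior Inverse-Gamma(11/3, 119/12)
obs 3: x=-1 → posterior Inverse-Gamma(25/6, 125/12)
obs 4: x=-7/4 → posterior Inverse-Gamma(14/3, 1147/96)
obs 5: x=-5/4 → posterior Inverse-Gamma(31/6, 611/48)
obs 6: x=6 → posterior Inverse-Gamma(17/3, 1475/48)
obs 7: x=1 → posterior Inverse-Gamma(37/6, 1499/48)
obs 8: x=-1/2 → posterior Inverse-Gamma(20/3, 1505/48)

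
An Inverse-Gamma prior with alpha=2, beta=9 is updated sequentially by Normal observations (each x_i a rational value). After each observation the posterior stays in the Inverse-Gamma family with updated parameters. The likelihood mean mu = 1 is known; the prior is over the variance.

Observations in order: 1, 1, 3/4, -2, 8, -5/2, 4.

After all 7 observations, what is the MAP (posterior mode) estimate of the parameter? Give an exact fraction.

1557/208

obs 1: x=1 → posterior Inverse-Gamma(5/2, 9)
obs 2: x=1 → posterior Inverse-Gamma(3, 9)
obs 3: x=3/4 → posterior Inverse-Gamma(7/2, 289/32)
obs 4: x=-2 → posterior Inverse-Gamma(4, 433/32)
obs 5: x=8 → posterior Inverse-Gamma(9/2, 1217/32)
obs 6: x=-5/2 → posterior Inverse-Gamma(5, 1413/32)
obs 7: x=4 → posterior Inverse-Gamma(11/2, 1557/32)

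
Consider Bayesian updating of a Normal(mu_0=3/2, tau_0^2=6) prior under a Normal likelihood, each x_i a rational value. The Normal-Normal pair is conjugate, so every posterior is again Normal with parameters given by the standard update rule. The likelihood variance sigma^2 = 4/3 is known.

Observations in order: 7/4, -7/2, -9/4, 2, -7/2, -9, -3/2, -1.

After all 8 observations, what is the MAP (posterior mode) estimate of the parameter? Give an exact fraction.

-75/37

obs 1: x=7/4 → posterior Normal(75/44, 12/11)
obs 2: x=-7/2 → posterior Normal(-51/80, 3/5)
obs 3: x=-9/4 → posterior Normal(-33/29, 12/29)
obs 4: x=2 → posterior Normal(-15/38, 6/19)
obs 5: x=-7/2 → posterior Normal(-93/94, 12/47)
obs 6: x=-9 → posterior Normal(-255/112, 3/14)
obs 7: x=-3/2 → posterior Normal(-141/65, 12/65)
obs 8: x=-1 → posterior Normal(-75/37, 6/37)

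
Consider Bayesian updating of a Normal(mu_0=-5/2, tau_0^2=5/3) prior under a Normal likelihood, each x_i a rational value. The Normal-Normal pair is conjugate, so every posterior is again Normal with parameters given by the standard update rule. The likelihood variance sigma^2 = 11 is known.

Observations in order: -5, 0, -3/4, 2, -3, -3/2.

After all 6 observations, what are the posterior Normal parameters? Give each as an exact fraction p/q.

obs 1: x=-5 → posterior Normal(-215/76, 55/38)
obs 2: x=0 → posterior Normal(-5/2, 55/43)
obs 3: x=-3/4 → posterior Normal(-445/192, 55/48)
obs 4: x=2 → posterior Normal(-405/212, 55/53)
obs 5: x=-3 → posterior Normal(-465/232, 55/58)
obs 6: x=-3/2 → posterior Normal(-55/28, 55/63)

mu_0=-55/28, tau_0^2=55/63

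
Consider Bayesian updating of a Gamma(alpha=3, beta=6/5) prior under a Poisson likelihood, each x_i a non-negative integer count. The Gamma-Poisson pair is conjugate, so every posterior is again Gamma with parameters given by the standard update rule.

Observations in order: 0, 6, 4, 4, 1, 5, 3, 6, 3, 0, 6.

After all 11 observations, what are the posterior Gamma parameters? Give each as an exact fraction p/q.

alpha=41, beta=61/5

obs 1: x=0 → posterior Gamma(3, 11/5)
obs 2: x=6 → posterior Gamma(9, 16/5)
obs 3: x=4 → posterior Gamma(13, 21/5)
obs 4: x=4 → posterior Gamma(17, 26/5)
obs 5: x=1 → posterior Gamma(18, 31/5)
obs 6: x=5 → posterior Gamma(23, 36/5)
obs 7: x=3 → posterior Gamma(26, 41/5)
obs 8: x=6 → posterior Gamma(32, 46/5)
obs 9: x=3 → posterior Gamma(35, 51/5)
obs 10: x=0 → posterior Gamma(35, 56/5)
obs 11: x=6 → posterior Gamma(41, 61/5)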